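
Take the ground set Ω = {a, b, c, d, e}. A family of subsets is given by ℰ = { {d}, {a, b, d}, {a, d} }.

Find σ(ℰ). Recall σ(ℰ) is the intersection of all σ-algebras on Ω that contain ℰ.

Begin from { ∅, {d}, {a, d}, {a, b, d}, Ω } (that is, ℰ plus ∅ and Ω).
Step 1. New:
  {c, e}  = complement {a, b, d}
  {b, c, e}  = complement {a, d}
  {a, b, c, e}  = complement {d}
  |family| = 8
Step 2: +3 →
  {c, d, e}  = {d} ∪ {c, e}
  {a, c, d, e}  = {c, e} ∪ {a, d}
  {b, c, d, e}  = {d} ∪ {b, c, e}
  |family| = 11
Step 3. New:
  {a}  = complement {b, c, d, e}
  {b}  = complement {a, c, d, e}
  {a, b}  = complement {c, d, e}
  |family| = 14
Step 4. New:
  {b, d}  = {d} ∪ {b}
  {a, c, e}  = {c, e} ∪ {a}
  |family| = 16
Step 5: already closed under ᶜ and ∪.

σ(ℰ) = { ∅, {a}, {b}, {d}, {a, b}, {a, d}, {b, d}, {c, e}, {a, b, d}, {a, c, e}, {b, c, e}, {c, d, e}, {a, b, c, e}, {a, c, d, e}, {b, c, d, e}, Ω }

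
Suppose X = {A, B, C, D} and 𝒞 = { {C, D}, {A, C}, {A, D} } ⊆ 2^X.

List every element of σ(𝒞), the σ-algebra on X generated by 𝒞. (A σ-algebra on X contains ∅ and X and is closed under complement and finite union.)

Answer: σ(𝒞) = { {}, {A}, {B}, {C}, {D}, {A, B}, {A, C}, {A, D}, {B, C}, {B, D}, {C, D}, {A, B, C}, {A, B, D}, {A, C, D}, {B, C, D}, X }

Working:
Initial family (5 sets): { {}, {A, C}, {A, D}, {C, D}, X }.
Step 1 (4 new):
  {A, B}  = ᶜ of {C, D}
  {B, C}  = ᶜ of {A, D}
  {B, D}  = ᶜ of {A, C}
  {A, C, D}  = {C, D} ∪ {A, D}
  [9 total]
Step 2 adds 4:
  {B}  = ᶜ of {A, C, D}
  {A, B, C}  = {A, B} ∪ {B, C}
  {A, B, D}  = {A, B} ∪ {A, D}
  {B, C, D}  = {C, D} ∪ {B, C}
  [13 total]
Step 3 adds 3:
  {A}  = ᶜ of {B, C, D}
  {C}  = ᶜ of {A, B, D}
  {D}  = ᶜ of {A, B, C}
  [16 total]
Step 4: no new sets; the family is a σ-algebra.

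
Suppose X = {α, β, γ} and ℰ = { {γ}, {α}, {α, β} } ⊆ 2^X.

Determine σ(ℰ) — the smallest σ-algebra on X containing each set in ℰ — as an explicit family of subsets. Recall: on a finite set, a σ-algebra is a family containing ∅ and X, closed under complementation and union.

Seed the family with ℰ together with ∅ and X: { {}, {α}, {γ}, {α, β}, X }.
Pass 1: 2 new —
  {α, γ}  = {γ} ∪ {α}
  {β, γ}  = ᶜ of {α}
  |family| = 7
Pass 2 (1 new):
  {β}  = ᶜ of {α, γ}
  |family| = 8
Pass 3: stable.

Therefore σ(ℰ) = { {}, {α}, {β}, {γ}, {α, β}, {α, γ}, {β, γ}, X } (|σ(ℰ)| = 8).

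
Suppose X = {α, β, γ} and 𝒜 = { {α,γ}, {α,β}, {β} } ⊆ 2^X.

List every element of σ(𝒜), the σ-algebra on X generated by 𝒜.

Take S₀ = 𝒜 ∪ {∅, X} = { ∅, {β}, {α,β}, {α,γ}, X }.
Pass 1. New:
  {γ}  = X∖{α,β}
  |family| = 6
Pass 2 adds 1:
  {β,γ}  = {γ} ∪ {β}
  |family| = 7
Pass 3 (1 new):
  {α}  = X∖{β,γ}
  |family| = 8
Pass 4: no new sets; the family is a σ-algebra.

|σ(𝒜)| = 8.  σ(𝒜) = { ∅, {α}, {β}, {γ}, {α,β}, {α,γ}, {β,γ}, X }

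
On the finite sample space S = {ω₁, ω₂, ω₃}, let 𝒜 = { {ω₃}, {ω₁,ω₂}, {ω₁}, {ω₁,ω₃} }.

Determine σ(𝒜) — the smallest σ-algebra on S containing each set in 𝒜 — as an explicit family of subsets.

Begin from { {}, {ω₁}, {ω₃}, {ω₁,ω₂}, {ω₁,ω₃}, S } (that is, 𝒜 plus ∅ and S).
Iteration 1: +2 →
  {ω₂}  = complement {ω₁,ω₃}
  {ω₂,ω₃}  = complement {ω₁}
  |family| = 8
Iteration 2: closed — nothing new.

Hence σ(𝒜) has 8 members: { {}, {ω₁}, {ω₂}, {ω₃}, {ω₁,ω₂}, {ω₁,ω₃}, {ω₂,ω₃}, S }.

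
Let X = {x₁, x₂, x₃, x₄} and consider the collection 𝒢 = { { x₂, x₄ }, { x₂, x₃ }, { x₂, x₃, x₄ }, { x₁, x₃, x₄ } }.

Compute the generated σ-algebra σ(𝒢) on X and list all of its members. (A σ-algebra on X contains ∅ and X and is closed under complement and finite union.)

σ(𝒢) = { {  }, { x₁ }, { x₂ }, { x₃ }, { x₄ }, { x₁, x₂ }, { x₁, x₃ }, { x₁, x₄ }, { x₂, x₃ }, { x₂, x₄ }, { x₃, x₄ }, { x₁, x₂, x₃ }, { x₁, x₂, x₄ }, { x₁, x₃, x₄ }, { x₂, x₃, x₄ }, X }

Working:
Take S₀ = 𝒢 ∪ {∅, X} = { {  }, { x₂, x₃ }, { x₂, x₄ }, { x₁, x₃, x₄ }, { x₂, x₃, x₄ }, X }.
Pass 1: +4 →
  { x₁ }  = X∖{ x₂, x₃, x₄ }
  { x₂ }  = X∖{ x₁, x₃, x₄ }
  { x₁, x₃ }  = X∖{ x₂, x₄ }
  { x₁, x₄ }  = X∖{ x₂, x₃ }
Pass 2 (3 new):
  { x₁, x₂ }  = { x₂ } ∪ { x₁ }
  { x₁, x₂, x₃ }  = { x₂ } ∪ { x₁, x₃ }
  { x₁, x₂, x₄ }  = { x₂ } ∪ { x₁, x₄ }
Pass 3: 3 new —
  { x₃ }  = X∖{ x₁, x₂, x₄ }
  { x₄ }  = X∖{ x₁, x₂, x₃ }
  { x₃, x₄ }  = X∖{ x₁, x₂ }
After Pass 4 the family is unchanged; done.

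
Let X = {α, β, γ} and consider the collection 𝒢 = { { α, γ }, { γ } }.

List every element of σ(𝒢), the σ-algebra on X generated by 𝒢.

Start: 𝒢 ∪ {∅, X} = { ∅, { γ }, { α, γ }, X }.
Step 1 adds 2:
  { β }  = X∖{ α, γ }
  { α, β }  = X∖{ γ }
Step 2 adds 1:
  { β, γ }  = { γ } ∪ { β }
Step 3. New:
  { α }  = X∖{ β, γ }
After Step 4 the family is unchanged; done.

σ(𝒢) = { ∅, { α }, { β }, { γ }, { α, β }, { α, γ }, { β, γ }, X }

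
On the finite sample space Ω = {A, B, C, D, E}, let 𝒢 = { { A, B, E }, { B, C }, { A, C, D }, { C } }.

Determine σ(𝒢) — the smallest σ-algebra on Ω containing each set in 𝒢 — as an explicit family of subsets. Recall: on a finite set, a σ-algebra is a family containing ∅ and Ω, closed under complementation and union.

Begin from { {  }, { C }, { B, C }, { A, B, E }, { A, C, D }, Ω } (that is, 𝒢 plus ∅ and Ω).
Round 1. New:
  { B, E }  = ᶜ of { A, C, D }
  { C, D }  = ᶜ of { A, B, E }
  { A, D, E }  = ᶜ of { B, C }
  { A, B, C, D }  = { A, C, D } ∪ { B, C }
  { A, B, C, E }  = { C } ∪ { A, B, E }
  { A, B, D, E }  = ᶜ of { C }
  |family| = 12
Round 2: +6 →
  { D }  = ᶜ of { A, B, C, E }
  { E }  = ᶜ of { A, B, C, D }
  { B, C, D }  = { C, D } ∪ { B, C }
  { B, C, E }  = { B, E } ∪ { C }
  { A, C, D, E }  = { A, D, E } ∪ { C, D }
  { B, C, D, E }  = { B, E } ∪ { C, D }
  |family| = 18
Round 3 (8 new):
  { A }  = ᶜ of { B, C, D, E }
  { B }  = ᶜ of { A, C, D, E }
  { A, D }  = ᶜ of { B, C, E }
  { A, E }  = ᶜ of { B, C, D }
  { C, E }  = { C } ∪ { E }
  { D, E }  = { D } ∪ { E }
  { B, D, E }  = { B, E } ∪ { D }
  { C, D, E }  = { C, D } ∪ { E }
  |family| = 26
Round 4 (6 new):
  { A, B }  = ᶜ of { C, D, E }
  { A, C }  = ᶜ of { B, D, E }
  { B, D }  = { B } ∪ { D }
  { A, B, C }  = ᶜ of { D, E }
  { A, B, D }  = ᶜ of { C, E }
  { A, C, E }  = { C } ∪ { A, E }
  |family| = 32
Round 5 adds nothing — fixpoint reached.

σ(𝒢) = { {  }, { A }, { B }, { C }, { D }, { E }, { A, B }, { A, C }, { A, D }, { A, E }, { B, C }, { B, D }, { B, E }, { C, D }, { C, E }, { D, E }, { A, B, C }, { A, B, D }, { A, B, E }, { A, C, D }, { A, C, E }, { A, D, E }, { B, C, D }, { B, C, E }, { B, D, E }, { C, D, E }, { A, B, C, D }, { A, B, C, E }, { A, B, D, E }, { A, C, D, E }, { B, C, D, E }, Ω }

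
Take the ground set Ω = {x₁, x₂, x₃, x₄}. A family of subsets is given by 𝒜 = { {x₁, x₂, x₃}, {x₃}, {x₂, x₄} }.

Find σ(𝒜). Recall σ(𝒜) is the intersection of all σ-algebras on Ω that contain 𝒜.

Start: 𝒜 ∪ {∅, Ω} = { ∅, {x₃}, {x₂, x₄}, {x₁, x₂, x₃}, Ω }.
Pass 1. New:
  {x₄}  = Ω∖{x₁, x₂, x₃}
  {x₁, x₃}  = Ω∖{x₂, x₄}
  {x₁, x₂, x₄}  = Ω∖{x₃}
  {x₂, x₃, x₄}  = {x₃} ∪ {x₂, x₄}
Pass 2: 3 new —
  {x₁}  = Ω∖{x₂, x₃, x₄}
  {x₃, x₄}  = {x₃} ∪ {x₄}
  {x₁, x₃, x₄}  = {x₁, x₃} ∪ {x₄}
Pass 3 adds 3:
  {x₂}  = Ω∖{x₁, x₃, x₄}
  {x₁, x₂}  = Ω∖{x₃, x₄}
  {x₁, x₄}  = {x₄} ∪ {x₁}
Pass 4 adds 1:
  {x₂, x₃}  = Ω∖{x₁, x₄}
Pass 5: stable.

Therefore σ(𝒜) = { ∅, {x₁}, {x₂}, {x₃}, {x₄}, {x₁, x₂}, {x₁, x₃}, {x₁, x₄}, {x₂, x₃}, {x₂, x₄}, {x₃, x₄}, {x₁, x₂, x₃}, {x₁, x₂, x₄}, {x₁, x₃, x₄}, {x₂, x₃, x₄}, Ω } (|σ(𝒜)| = 16).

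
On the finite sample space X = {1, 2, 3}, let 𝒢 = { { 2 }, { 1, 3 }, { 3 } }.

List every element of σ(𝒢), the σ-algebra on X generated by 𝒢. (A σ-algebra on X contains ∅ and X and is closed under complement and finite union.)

σ(𝒢) (8 sets): { ∅, { 1 }, { 2 }, { 3 }, { 1, 2 }, { 1, 3 }, { 2, 3 }, X }

Derivation:
Initial family (5 sets): { ∅, { 2 }, { 3 }, { 1, 3 }, X }.
Step 1 adds 2:
  { 1, 2 }  = X∖{ 3 }
  { 2, 3 }  = { 3 } ∪ { 2 }
  (now 7)
Step 2 (1 new):
  { 1 }  = X∖{ 2, 3 }
  (now 8)
Step 3: stable.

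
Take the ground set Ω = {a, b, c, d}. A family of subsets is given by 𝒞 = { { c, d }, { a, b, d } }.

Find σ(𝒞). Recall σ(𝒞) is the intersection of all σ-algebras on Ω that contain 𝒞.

σ(𝒞) (8 sets): { {}, { c }, { d }, { a, b }, { c, d }, { a, b, c }, { a, b, d }, Ω }

Trace:
Initial family (4 sets): { {}, { c, d }, { a, b, d }, Ω }.
Round 1. New:
  { c }  = ᶜ of { a, b, d }
  { a, b }  = ᶜ of { c, d }
  |family| = 6
Round 2. New:
  { a, b, c }  = { c } ∪ { a, b }
  |family| = 7
Round 3 adds 1:
  { d }  = ᶜ of { a, b, c }
  |family| = 8
Round 4: no new sets; the family is a σ-algebra.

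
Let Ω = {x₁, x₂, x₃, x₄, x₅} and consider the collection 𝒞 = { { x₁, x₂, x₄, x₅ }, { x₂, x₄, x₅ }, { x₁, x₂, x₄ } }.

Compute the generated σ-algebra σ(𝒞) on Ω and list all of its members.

Initial family (5 sets): { ∅, { x₁, x₂, x₄ }, { x₂, x₄, x₅ }, { x₁, x₂, x₄, x₅ }, Ω }.
Iteration 1: +3 →
  { x₃ }  = { x₁, x₂, x₄, x₅ }ᶜ
  { x₁, x₃ }  = { x₂, x₄, x₅ }ᶜ
  { x₃, x₅ }  = { x₁, x₂, x₄ }ᶜ
  (now 8)
Iteration 2 adds 3:
  { x₁, x₃, x₅ }  = { x₃, x₅ } ∪ { x₁, x₃ }
  { x₁, x₂, x₃, x₄ }  = { x₃ } ∪ { x₁, x₂, x₄ }
  { x₂, x₃, x₄, x₅ }  = { x₃ } ∪ { x₂, x₄, x₅ }
  (now 11)
Iteration 3: 3 new —
  { x₁ }  = { x₂, x₃, x₄, x₅ }ᶜ
  { x₅ }  = { x₁, x₂, x₃, x₄ }ᶜ
  { x₂, x₄ }  = { x₁, x₃, x₅ }ᶜ
  (now 14)
Iteration 4 (2 new):
  { x₁, x₅ }  = { x₅ } ∪ { x₁ }
  { x₂, x₃, x₄ }  = { x₃ } ∪ { x₂, x₄ }
  (now 16)
After Iteration 5 the family is unchanged; done.

Hence σ(𝒞) has 16 members: { ∅, { x₁ }, { x₃ }, { x₅ }, { x₁, x₃ }, { x₁, x₅ }, { x₂, x₄ }, { x₃, x₅ }, { x₁, x₂, x₄ }, { x₁, x₃, x₅ }, { x₂, x₃, x₄ }, { x₂, x₄, x₅ }, { x₁, x₂, x₃, x₄ }, { x₁, x₂, x₄, x₅ }, { x₂, x₃, x₄, x₅ }, Ω }.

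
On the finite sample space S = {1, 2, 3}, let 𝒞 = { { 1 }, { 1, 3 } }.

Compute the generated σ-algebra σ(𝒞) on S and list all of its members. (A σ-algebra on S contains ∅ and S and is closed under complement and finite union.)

σ(𝒞) (8 sets): { {}, { 1 }, { 2 }, { 3 }, { 1, 2 }, { 1, 3 }, { 2, 3 }, S }

Derivation:
Start: 𝒞 ∪ {∅, S} = { {}, { 1 }, { 1, 3 }, S }.
Iteration 1 adds 2:
  { 2 }  = complement { 1, 3 }
  { 2, 3 }  = complement { 1 }
  (now 6)
Iteration 2 (1 new):
  { 1, 2 }  = { 2 } ∪ { 1 }
  (now 7)
Iteration 3. New:
  { 3 }  = complement { 1, 2 }
  (now 8)
Iteration 4: already closed under ᶜ and ∪.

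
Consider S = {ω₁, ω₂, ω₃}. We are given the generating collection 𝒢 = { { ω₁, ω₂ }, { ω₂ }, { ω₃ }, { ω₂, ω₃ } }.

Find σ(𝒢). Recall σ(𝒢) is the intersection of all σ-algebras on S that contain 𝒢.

Initial family (6 sets): { ∅, { ω₂ }, { ω₃ }, { ω₁, ω₂ }, { ω₂, ω₃ }, S }.
Round 1 adds 2:
  { ω₁ }  = ᶜ of { ω₂, ω₃ }
  { ω₁, ω₃ }  = ᶜ of { ω₂ }
  — 8 sets.
After Round 2 the family is unchanged; done.

σ(𝒢) = { ∅, { ω₁ }, { ω₂ }, { ω₃ }, { ω₁, ω₂ }, { ω₁, ω₃ }, { ω₂, ω₃ }, S }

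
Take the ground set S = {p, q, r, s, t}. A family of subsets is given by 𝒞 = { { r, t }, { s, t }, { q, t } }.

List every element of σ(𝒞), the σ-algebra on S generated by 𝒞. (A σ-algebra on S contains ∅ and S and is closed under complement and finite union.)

Seed the family with 𝒞 together with ∅ and S: { {}, { q, t }, { r, t }, { s, t }, S }.
Pass 1: 6 new —
  { p, q, r }  = ᶜ of { s, t }
  { p, q, s }  = ᶜ of { r, t }
  { p, r, s }  = ᶜ of { q, t }
  { q, r, t }  = { q, t } ∪ { r, t }
  { q, s, t }  = { s, t } ∪ { q, t }
  { r, s, t }  = { s, t } ∪ { r, t }
  (now 11)
Pass 2: 8 new —
  { p, q }  = ᶜ of { r, s, t }
  { p, r }  = ᶜ of { q, s, t }
  { p, s }  = ᶜ of { q, r, t }
  { p, q, r, s }  = { p, q, r } ∪ { p, q, s }
  { p, q, r, t }  = { q, t } ∪ { p, q, r }
  { p, q, s, t }  = { q, t } ∪ { p, q, s }
  { p, r, s, t }  = { r, s, t } ∪ { p, r, s }
  { q, r, s, t }  = { q, t } ∪ { r, s, t }
  (now 19)
Pass 3: 8 new —
  { p }  = ᶜ of { q, r, s, t }
  { q }  = ᶜ of { p, r, s, t }
  { r }  = ᶜ of { p, q, s, t }
  { s }  = ᶜ of { p, q, r, t }
  { t }  = ᶜ of { p, q, r, s }
  { p, q, t }  = { q, t } ∪ { p, q }
  { p, r, t }  = { p, r } ∪ { r, t }
  { p, s, t }  = { s, t } ∪ { p, s }
  (now 27)
Pass 4: +4 →
  { p, t }  = { t } ∪ { p }
  { q, r }  = ᶜ of { p, s, t }
  { q, s }  = ᶜ of { p, r, t }
  { r, s }  = ᶜ of { p, q, t }
  (now 31)
Pass 5 adds 1:
  { q, r, s }  = ᶜ of { p, t }
  (now 32)
Pass 6 adds nothing — fixpoint reached.

|σ(𝒞)| = 32.  σ(𝒞) = { {}, { p }, { q }, { r }, { s }, { t }, { p, q }, { p, r }, { p, s }, { p, t }, { q, r }, { q, s }, { q, t }, { r, s }, { r, t }, { s, t }, { p, q, r }, { p, q, s }, { p, q, t }, { p, r, s }, { p, r, t }, { p, s, t }, { q, r, s }, { q, r, t }, { q, s, t }, { r, s, t }, { p, q, r, s }, { p, q, r, t }, { p, q, s, t }, { p, r, s, t }, { q, r, s, t }, S }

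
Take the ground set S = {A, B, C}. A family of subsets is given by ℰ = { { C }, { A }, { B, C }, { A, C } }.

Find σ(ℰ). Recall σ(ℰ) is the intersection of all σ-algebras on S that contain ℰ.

σ(ℰ) (8 sets): { {}, { A }, { B }, { C }, { A, B }, { A, C }, { B, C }, S }

Derivation:
Initial family (6 sets): { {}, { A }, { C }, { A, C }, { B, C }, S }.
Pass 1 (2 new):
  { B }  = complement { A, C }
  { A, B }  = complement { C }
  — 8 sets.
Pass 2: stable.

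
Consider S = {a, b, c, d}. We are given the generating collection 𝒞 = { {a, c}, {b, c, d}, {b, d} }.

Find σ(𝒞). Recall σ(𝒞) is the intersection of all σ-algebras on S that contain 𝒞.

σ(𝒞) = { ∅, {a}, {c}, {a, c}, {b, d}, {a, b, d}, {b, c, d}, S }

Working:
Take S₀ = 𝒞 ∪ {∅, S} = { ∅, {a, c}, {b, d}, {b, c, d}, S }.
Pass 1. New:
  {a}  = ᶜ of {b, c, d}
  |family| = 6
Pass 2. New:
  {a, b, d}  = {b, d} ∪ {a}
  |family| = 7
Pass 3: 1 new —
  {c}  = ᶜ of {a, b, d}
  |family| = 8
Pass 4 adds nothing — fixpoint reached.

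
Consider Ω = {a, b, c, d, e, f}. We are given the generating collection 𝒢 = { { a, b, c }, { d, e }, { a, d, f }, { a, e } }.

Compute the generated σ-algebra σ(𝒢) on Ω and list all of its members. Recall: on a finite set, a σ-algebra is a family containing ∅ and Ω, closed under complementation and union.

Initial family (6 sets): { {}, { a, e }, { d, e }, { a, b, c }, { a, d, f }, Ω }.
Iteration 1 adds 9:
  { a, d, e }  = { d, e } ∪ { a, e }
  { b, c, e }  = { a, d, f }ᶜ
  { d, e, f }  = { a, b, c }ᶜ
  { a, b, c, e }  = { a, b, c } ∪ { a, e }
  { a, b, c, f }  = { d, e }ᶜ
  { a, d, e, f }  = { d, e } ∪ { a, d, f }
  { b, c, d, f }  = { a, e }ᶜ
  { a, b, c, d, e }  = { d, e } ∪ { a, b, c }
  { a, b, c, d, f }  = { a, b, c } ∪ { a, d, f }
  — 15 sets.
Iteration 2: +8 →
  { e }  = { a, b, c, d, f }ᶜ
  { f }  = { a, b, c, d, e }ᶜ
  { b, c }  = { a, d, e, f }ᶜ
  { d, f }  = { a, b, c, e }ᶜ
  { b, c, f }  = { a, d, e }ᶜ
  { b, c, d, e }  = { d, e } ∪ { b, c, e }
  { a, b, c, e, f }  = { a, b, c, f } ∪ { b, c, e }
  { b, c, d, e, f }  = { d, e } ∪ { b, c, d, f }
  — 23 sets.
Iteration 3 adds 6:
  { a }  = { b, c, d, e, f }ᶜ
  { d }  = { a, b, c, e, f }ᶜ
  { a, f }  = { b, c, d, e }ᶜ
  { e, f }  = { f } ∪ { e }
  { a, e, f }  = { a, e } ∪ { f }
  { b, c, e, f }  = { b, c, f } ∪ { e }
  — 29 sets.
Iteration 4 adds 3:
  { a, d }  = { b, c, e, f }ᶜ
  { b, c, d }  = { a, e, f }ᶜ
  { a, b, c, d }  = { e, f }ᶜ
  — 32 sets.
Iteration 5: already closed under ᶜ and ∪.

Hence σ(𝒢) has 32 members: { {}, { a }, { d }, { e }, { f }, { a, d }, { a, e }, { a, f }, { b, c }, { d, e }, { d, f }, { e, f }, { a, b, c }, { a, d, e }, { a, d, f }, { a, e, f }, { b, c, d }, { b, c, e }, { b, c, f }, { d, e, f }, { a, b, c, d }, { a, b, c, e }, { a, b, c, f }, { a, d, e, f }, { b, c, d, e }, { b, c, d, f }, { b, c, e, f }, { a, b, c, d, e }, { a, b, c, d, f }, { a, b, c, e, f }, { b, c, d, e, f }, Ω }.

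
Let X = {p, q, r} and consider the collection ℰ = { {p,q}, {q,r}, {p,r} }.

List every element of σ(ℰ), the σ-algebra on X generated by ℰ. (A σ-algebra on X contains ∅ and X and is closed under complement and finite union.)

Seed the family with ℰ together with ∅ and X: { ∅, {p,q}, {p,r}, {q,r}, X }.
Pass 1 adds 3:
  {p}  = ᶜ of {q,r}
  {q}  = ᶜ of {p,r}
  {r}  = ᶜ of {p,q}
  — 8 sets.
Pass 2: no new sets; the family is a σ-algebra.

|σ(ℰ)| = 8.  σ(ℰ) = { ∅, {p}, {q}, {r}, {p,q}, {p,r}, {q,r}, X }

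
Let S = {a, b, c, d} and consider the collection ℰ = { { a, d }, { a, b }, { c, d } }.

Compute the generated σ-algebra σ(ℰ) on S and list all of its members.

|σ(ℰ)| = 16.  σ(ℰ) = { {  }, { a }, { b }, { c }, { d }, { a, b }, { a, c }, { a, d }, { b, c }, { b, d }, { c, d }, { a, b, c }, { a, b, d }, { a, c, d }, { b, c, d }, S }

Derivation:
Initial family (5 sets): { {  }, { a, b }, { a, d }, { c, d }, S }.
Round 1: 3 new —
  { b, c }  = S∖{ a, d }
  { a, b, d }  = { a, d } ∪ { a, b }
  { a, c, d }  = { c, d } ∪ { a, d }
  [8 total]
Round 2 (4 new):
  { b }  = S∖{ a, c, d }
  { c }  = S∖{ a, b, d }
  { a, b, c }  = { b, c } ∪ { a, b }
  { b, c, d }  = { c, d } ∪ { b, c }
  [12 total]
Round 3 adds 2:
  { a }  = S∖{ b, c, d }
  { d }  = S∖{ a, b, c }
  [14 total]
Round 4. New:
  { a, c }  = { c } ∪ { a }
  { b, d }  = { d } ∪ { b }
  [16 total]
Round 5: closed — nothing new.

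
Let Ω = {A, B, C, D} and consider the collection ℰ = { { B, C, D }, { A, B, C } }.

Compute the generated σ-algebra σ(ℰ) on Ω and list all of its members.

σ(ℰ) (8 sets): { ∅, { A }, { D }, { A, D }, { B, C }, { A, B, C }, { B, C, D }, Ω }

Working:
Seed the family with ℰ together with ∅ and Ω: { ∅, { A, B, C }, { B, C, D }, Ω }.
Pass 1 (2 new):
  { A }  = { B, C, D }ᶜ
  { D }  = { A, B, C }ᶜ
  — 6 sets.
Pass 2 adds 1:
  { A, D }  = { D } ∪ { A }
  — 7 sets.
Pass 3 (1 new):
  { B, C }  = { A, D }ᶜ
  — 8 sets.
Pass 4: already closed under ᶜ and ∪.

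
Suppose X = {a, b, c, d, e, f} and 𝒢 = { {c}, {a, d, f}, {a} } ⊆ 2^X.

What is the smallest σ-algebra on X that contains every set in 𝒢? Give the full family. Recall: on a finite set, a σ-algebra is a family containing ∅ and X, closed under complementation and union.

|σ(𝒢)| = 16.  σ(𝒢) = { {}, {a}, {c}, {a, c}, {b, e}, {d, f}, {a, b, e}, {a, d, f}, {b, c, e}, {c, d, f}, {a, b, c, e}, {a, c, d, f}, {b, d, e, f}, {a, b, d, e, f}, {b, c, d, e, f}, X }

Working:
Seed the family with 𝒢 together with ∅ and X: { {}, {a}, {c}, {a, d, f}, X }.
Step 1. New:
  {a, c}  = {c} ∪ {a}
  {b, c, e}  = {a, d, f}ᶜ
  {a, c, d, f}  = {c} ∪ {a, d, f}
  {a, b, d, e, f}  = {c}ᶜ
  {b, c, d, e, f}  = {a}ᶜ
Step 2 (3 new):
  {b, e}  = {a, c, d, f}ᶜ
  {a, b, c, e}  = {b, c, e} ∪ {a, c}
  {b, d, e, f}  = {a, c}ᶜ
Step 3: +2 →
  {d, f}  = {a, b, c, e}ᶜ
  {a, b, e}  = {b, e} ∪ {a}
Step 4. New:
  {c, d, f}  = {a, b, e}ᶜ
After Step 5 the family is unchanged; done.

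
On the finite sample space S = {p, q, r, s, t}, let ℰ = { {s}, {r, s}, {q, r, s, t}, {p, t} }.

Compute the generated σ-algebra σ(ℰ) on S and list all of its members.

σ(ℰ) (32 sets): { {}, {p}, {q}, {r}, {s}, {t}, {p, q}, {p, r}, {p, s}, {p, t}, {q, r}, {q, s}, {q, t}, {r, s}, {r, t}, {s, t}, {p, q, r}, {p, q, s}, {p, q, t}, {p, r, s}, {p, r, t}, {p, s, t}, {q, r, s}, {q, r, t}, {q, s, t}, {r, s, t}, {p, q, r, s}, {p, q, r, t}, {p, q, s, t}, {p, r, s, t}, {q, r, s, t}, S }

Derivation:
Take S₀ = ℰ ∪ {∅, S} = { {}, {s}, {p, t}, {r, s}, {q, r, s, t}, S }.
Step 1: +6 →
  {p}  = S∖{q, r, s, t}
  {p, q, t}  = S∖{r, s}
  {p, s, t}  = {p, t} ∪ {s}
  {q, r, s}  = S∖{p, t}
  {p, q, r, t}  = S∖{s}
  {p, r, s, t}  = {r, s} ∪ {p, t}
Step 2 (6 new):
  {q}  = S∖{p, r, s, t}
  {p, s}  = {s} ∪ {p}
  {q, r}  = S∖{p, s, t}
  {p, r, s}  = {r, s} ∪ {p}
  {p, q, r, s}  = {q, r, s} ∪ {p}
  {p, q, s, t}  = {p, s, t} ∪ {p, q, t}
Step 3: 8 new —
  {r}  = S∖{p, q, s, t}
  {t}  = S∖{p, q, r, s}
  {p, q}  = {q} ∪ {p}
  {q, s}  = {s} ∪ {q}
  {q, t}  = S∖{p, r, s}
  {p, q, r}  = {q, r} ∪ {p}
  {p, q, s}  = {p, s} ∪ {q}
  {q, r, t}  = S∖{p, s}
Step 4: 6 new —
  {p, r}  = {r} ∪ {p}
  {r, t}  = S∖{p, q, s}
  {s, t}  = S∖{p, q, r}
  {p, r, t}  = S∖{q, s}
  {q, s, t}  = {q, t} ∪ {s}
  {r, s, t}  = S∖{p, q}
Step 5: closed — nothing new.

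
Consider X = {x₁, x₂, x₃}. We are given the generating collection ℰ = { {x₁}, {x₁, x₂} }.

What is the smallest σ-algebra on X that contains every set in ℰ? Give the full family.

σ(ℰ) = { ∅, {x₁}, {x₂}, {x₃}, {x₁, x₂}, {x₁, x₃}, {x₂, x₃}, X }

Check:
Initial family (4 sets): { ∅, {x₁}, {x₁, x₂}, X }.
Step 1: 2 new —
  {x₃}  = {x₁, x₂}ᶜ
  {x₂, x₃}  = {x₁}ᶜ
Step 2: +1 →
  {x₁, x₃}  = {x₃} ∪ {x₁}
Step 3: 1 new —
  {x₂}  = {x₁, x₃}ᶜ
Step 4: closed — nothing new.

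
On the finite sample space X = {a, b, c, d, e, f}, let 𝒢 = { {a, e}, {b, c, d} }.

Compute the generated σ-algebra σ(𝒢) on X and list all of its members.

|σ(𝒢)| = 8.  σ(𝒢) = { {}, {f}, {a, e}, {a, e, f}, {b, c, d}, {b, c, d, f}, {a, b, c, d, e}, X }

Trace:
Initial family (4 sets): { {}, {a, e}, {b, c, d}, X }.
Pass 1 (3 new):
  {a, e, f}  = X∖{b, c, d}
  {b, c, d, f}  = X∖{a, e}
  {a, b, c, d, e}  = {b, c, d} ∪ {a, e}
Pass 2 adds 1:
  {f}  = X∖{a, b, c, d, e}
After Pass 3 the family is unchanged; done.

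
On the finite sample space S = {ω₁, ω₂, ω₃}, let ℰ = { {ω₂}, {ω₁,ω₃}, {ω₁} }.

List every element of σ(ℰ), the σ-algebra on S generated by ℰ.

Start: ℰ ∪ {∅, S} = { {}, {ω₁}, {ω₂}, {ω₁,ω₃}, S }.
Round 1: +2 →
  {ω₁,ω₂}  = {ω₂} ∪ {ω₁}
  {ω₂,ω₃}  = S∖{ω₁}
  (now 7)
Round 2 adds 1:
  {ω₃}  = S∖{ω₁,ω₂}
  (now 8)
Round 3: stable.

Therefore σ(ℰ) = { {}, {ω₁}, {ω₂}, {ω₃}, {ω₁,ω₂}, {ω₁,ω₃}, {ω₂,ω₃}, S } (|σ(ℰ)| = 8).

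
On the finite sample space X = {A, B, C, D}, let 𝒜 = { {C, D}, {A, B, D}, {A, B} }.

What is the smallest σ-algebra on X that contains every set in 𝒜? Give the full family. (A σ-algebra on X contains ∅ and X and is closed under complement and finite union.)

|σ(𝒜)| = 8.  σ(𝒜) = { {}, {C}, {D}, {A, B}, {C, D}, {A, B, C}, {A, B, D}, X }

Working:
Take S₀ = 𝒜 ∪ {∅, X} = { {}, {A, B}, {C, D}, {A, B, D}, X }.
Round 1: +1 →
  {C}  = ᶜ of {A, B, D}
  — 6 sets.
Round 2. New:
  {A, B, C}  = {C} ∪ {A, B}
  — 7 sets.
Round 3 adds 1:
  {D}  = ᶜ of {A, B, C}
  — 8 sets.
Round 4 adds nothing — fixpoint reached.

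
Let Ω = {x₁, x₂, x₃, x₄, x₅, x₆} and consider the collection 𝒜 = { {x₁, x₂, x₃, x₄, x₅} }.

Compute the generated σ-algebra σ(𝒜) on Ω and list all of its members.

Take S₀ = 𝒜 ∪ {∅, Ω} = { {}, {x₁, x₂, x₃, x₄, x₅}, Ω }.
Iteration 1 adds 1:
  {x₆}  = ᶜ of {x₁, x₂, x₃, x₄, x₅}
  |family| = 4
After Iteration 2 the family is unchanged; done.

|σ(𝒜)| = 4.  σ(𝒜) = { {}, {x₆}, {x₁, x₂, x₃, x₄, x₅}, Ω }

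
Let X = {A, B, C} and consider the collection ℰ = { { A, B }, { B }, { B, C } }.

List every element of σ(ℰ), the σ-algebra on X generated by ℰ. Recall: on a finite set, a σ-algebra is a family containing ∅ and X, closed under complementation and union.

Initial family (5 sets): { {}, { B }, { A, B }, { B, C }, X }.
Iteration 1 adds 3:
  { A }  = { B, C }ᶜ
  { C }  = { A, B }ᶜ
  { A, C }  = { B }ᶜ
  (now 8)
After Iteration 2 the family is unchanged; done.

|σ(ℰ)| = 8.  σ(ℰ) = { {}, { A }, { B }, { C }, { A, B }, { A, C }, { B, C }, X }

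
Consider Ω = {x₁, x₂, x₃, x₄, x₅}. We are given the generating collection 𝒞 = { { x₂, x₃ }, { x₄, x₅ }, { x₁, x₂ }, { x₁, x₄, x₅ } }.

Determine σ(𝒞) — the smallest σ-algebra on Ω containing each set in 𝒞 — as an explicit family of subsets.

σ(𝒞) (16 sets): { {}, { x₁ }, { x₂ }, { x₃ }, { x₁, x₂ }, { x₁, x₃ }, { x₂, x₃ }, { x₄, x₅ }, { x₁, x₂, x₃ }, { x₁, x₄, x₅ }, { x₂, x₄, x₅ }, { x₃, x₄, x₅ }, { x₁, x₂, x₄, x₅ }, { x₁, x₃, x₄, x₅ }, { x₂, x₃, x₄, x₅ }, Ω }

Working:
Begin from { {}, { x₁, x₂ }, { x₂, x₃ }, { x₄, x₅ }, { x₁, x₄, x₅ }, Ω } (that is, 𝒞 plus ∅ and Ω).
Round 1: +4 →
  { x₁, x₂, x₃ }  = { x₄, x₅ }ᶜ
  { x₃, x₄, x₅ }  = { x₁, x₂ }ᶜ
  { x₁, x₂, x₄, x₅ }  = { x₄, x₅ } ∪ { x₁, x₂ }
  { x₂, x₃, x₄, x₅ }  = { x₄, x₅ } ∪ { x₂, x₃ }
Round 2 (3 new):
  { x₁ }  = { x₂, x₃, x₄, x₅ }ᶜ
  { x₃ }  = { x₁, x₂, x₄, x₅ }ᶜ
  { x₁, x₃, x₄, x₅ }  = { x₁, x₄, x₅ } ∪ { x₃, x₄, x₅ }
Round 3 (2 new):
  { x₂ }  = { x₁, x₃, x₄, x₅ }ᶜ
  { x₁, x₃ }  = { x₃ } ∪ { x₁ }
Round 4 (1 new):
  { x₂, x₄, x₅ }  = { x₁, x₃ }ᶜ
Round 5: no new sets; the family is a σ-algebra.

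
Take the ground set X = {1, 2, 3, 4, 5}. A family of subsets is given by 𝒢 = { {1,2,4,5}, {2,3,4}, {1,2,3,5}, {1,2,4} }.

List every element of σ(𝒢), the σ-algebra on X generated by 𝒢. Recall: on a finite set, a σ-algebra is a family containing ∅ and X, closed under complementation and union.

Seed the family with 𝒢 together with ∅ and X: { ∅, {1,2,4}, {2,3,4}, {1,2,3,5}, {1,2,4,5}, X }.
Iteration 1: 5 new —
  {3}  = ᶜ of {1,2,4,5}
  {4}  = ᶜ of {1,2,3,5}
  {1,5}  = ᶜ of {2,3,4}
  {3,5}  = ᶜ of {1,2,4}
  {1,2,3,4}  = {2,3,4} ∪ {1,2,4}
  — 11 sets.
Iteration 2: +6 →
  {5}  = ᶜ of {1,2,3,4}
  {3,4}  = {3} ∪ {4}
  {1,3,5}  = {3} ∪ {1,5}
  {1,4,5}  = {1,5} ∪ {4}
  {3,4,5}  = {4} ∪ {3,5}
  {2,3,4,5}  = {2,3,4} ∪ {3,5}
  — 17 sets.
Iteration 3. New:
  {1}  = ᶜ of {2,3,4,5}
  {1,2}  = ᶜ of {3,4,5}
  {2,3}  = ᶜ of {1,4,5}
  {2,4}  = ᶜ of {1,3,5}
  {4,5}  = {4} ∪ {5}
  {1,2,5}  = ᶜ of {3,4}
  {1,3,4,5}  = {1,4,5} ∪ {3}
  — 24 sets.
Iteration 4: 7 new —
  {2}  = ᶜ of {1,3,4,5}
  {1,3}  = {3} ∪ {1}
  {1,4}  = {4} ∪ {1}
  {1,2,3}  = ᶜ of {4,5}
  {1,3,4}  = {3,4} ∪ {1}
  {2,3,5}  = {5} ∪ {2,3}
  {2,4,5}  = {5} ∪ {2,4}
  — 31 sets.
Iteration 5: +1 →
  {2,5}  = ᶜ of {1,3,4}
  — 32 sets.
Iteration 6: stable.

|σ(𝒢)| = 32.  σ(𝒢) = { ∅, {1}, {2}, {3}, {4}, {5}, {1,2}, {1,3}, {1,4}, {1,5}, {2,3}, {2,4}, {2,5}, {3,4}, {3,5}, {4,5}, {1,2,3}, {1,2,4}, {1,2,5}, {1,3,4}, {1,3,5}, {1,4,5}, {2,3,4}, {2,3,5}, {2,4,5}, {3,4,5}, {1,2,3,4}, {1,2,3,5}, {1,2,4,5}, {1,3,4,5}, {2,3,4,5}, X }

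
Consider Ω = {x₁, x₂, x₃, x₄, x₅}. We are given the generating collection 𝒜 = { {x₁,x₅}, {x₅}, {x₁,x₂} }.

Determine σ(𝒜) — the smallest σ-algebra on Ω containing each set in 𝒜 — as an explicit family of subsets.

σ(𝒜) (16 sets): { {}, {x₁}, {x₂}, {x₅}, {x₁,x₂}, {x₁,x₅}, {x₂,x₅}, {x₃,x₄}, {x₁,x₂,x₅}, {x₁,x₃,x₄}, {x₂,x₃,x₄}, {x₃,x₄,x₅}, {x₁,x₂,x₃,x₄}, {x₁,x₃,x₄,x₅}, {x₂,x₃,x₄,x₅}, Ω }

Derivation:
Begin from { {}, {x₅}, {x₁,x₂}, {x₁,x₅}, Ω } (that is, 𝒜 plus ∅ and Ω).
Step 1: +4 →
  {x₁,x₂,x₅}  = {x₁,x₂} ∪ {x₁,x₅}
  {x₂,x₃,x₄}  = complement {x₁,x₅}
  {x₃,x₄,x₅}  = complement {x₁,x₂}
  {x₁,x₂,x₃,x₄}  = complement {x₅}
  — 9 sets.
Step 2 adds 3:
  {x₃,x₄}  = complement {x₁,x₂,x₅}
  {x₁,x₃,x₄,x₅}  = {x₃,x₄,x₅} ∪ {x₁,x₅}
  {x₂,x₃,x₄,x₅}  = {x₃,x₄,x₅} ∪ {x₂,x₃,x₄}
  — 12 sets.
Step 3: +2 →
  {x₁}  = complement {x₂,x₃,x₄,x₅}
  {x₂}  = complement {x₁,x₃,x₄,x₅}
  — 14 sets.
Step 4: 2 new —
  {x₂,x₅}  = {x₂} ∪ {x₅}
  {x₁,x₃,x₄}  = {x₃,x₄} ∪ {x₁}
  — 16 sets.
Step 5: closed — nothing new.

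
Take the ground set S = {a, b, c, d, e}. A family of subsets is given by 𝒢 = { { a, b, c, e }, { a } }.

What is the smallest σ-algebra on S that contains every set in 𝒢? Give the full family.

|σ(𝒢)| = 8.  σ(𝒢) = { ∅, { a }, { d }, { a, d }, { b, c, e }, { a, b, c, e }, { b, c, d, e }, S }

Check:
Begin from { ∅, { a }, { a, b, c, e }, S } (that is, 𝒢 plus ∅ and S).
Pass 1. New:
  { d }  = ᶜ of { a, b, c, e }
  { b, c, d, e }  = ᶜ of { a }
  |family| = 6
Pass 2 adds 1:
  { a, d }  = { d } ∪ { a }
  |family| = 7
Pass 3 adds 1:
  { b, c, e }  = ᶜ of { a, d }
  |family| = 8
Pass 4: stable.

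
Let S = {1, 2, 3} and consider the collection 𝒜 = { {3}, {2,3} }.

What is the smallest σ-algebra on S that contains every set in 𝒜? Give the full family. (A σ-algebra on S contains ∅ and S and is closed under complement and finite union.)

Take S₀ = 𝒜 ∪ {∅, S} = { {}, {3}, {2,3}, S }.
Step 1. New:
  {1}  = {2,3}ᶜ
  {1,2}  = {3}ᶜ
  |family| = 6
Step 2: 1 new —
  {1,3}  = {3} ∪ {1}
  |family| = 7
Step 3: 1 new —
  {2}  = {1,3}ᶜ
  |family| = 8
After Step 4 the family is unchanged; done.

Therefore σ(𝒜) = { {}, {1}, {2}, {3}, {1,2}, {1,3}, {2,3}, S } (|σ(𝒜)| = 8).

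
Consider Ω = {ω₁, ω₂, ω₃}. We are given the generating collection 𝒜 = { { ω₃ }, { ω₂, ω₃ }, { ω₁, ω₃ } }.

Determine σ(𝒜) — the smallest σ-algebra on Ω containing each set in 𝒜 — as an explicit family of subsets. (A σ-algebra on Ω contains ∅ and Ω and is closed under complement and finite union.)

σ(𝒜) (8 sets): { {}, { ω₁ }, { ω₂ }, { ω₃ }, { ω₁, ω₂ }, { ω₁, ω₃ }, { ω₂, ω₃ }, Ω }

Check:
Take S₀ = 𝒜 ∪ {∅, Ω} = { {}, { ω₃ }, { ω₁, ω₃ }, { ω₂, ω₃ }, Ω }.
Round 1. New:
  { ω₁ }  = complement { ω₂, ω₃ }
  { ω₂ }  = complement { ω₁, ω₃ }
  { ω₁, ω₂ }  = complement { ω₃ }
  |family| = 8
Round 2: already closed under ᶜ and ∪.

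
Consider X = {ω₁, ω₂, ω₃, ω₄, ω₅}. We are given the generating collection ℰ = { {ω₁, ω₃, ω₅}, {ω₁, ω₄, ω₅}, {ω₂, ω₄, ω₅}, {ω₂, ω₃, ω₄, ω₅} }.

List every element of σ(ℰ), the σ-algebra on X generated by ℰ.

Start: ℰ ∪ {∅, X} = { {}, {ω₁, ω₃, ω₅}, {ω₁, ω₄, ω₅}, {ω₂, ω₄, ω₅}, {ω₂, ω₃, ω₄, ω₅}, X }.
Iteration 1: +6 →
  {ω₁}  = ᶜ of {ω₂, ω₃, ω₄, ω₅}
  {ω₁, ω₃}  = ᶜ of {ω₂, ω₄, ω₅}
  {ω₂, ω₃}  = ᶜ of {ω₁, ω₄, ω₅}
  {ω₂, ω₄}  = ᶜ of {ω₁, ω₃, ω₅}
  {ω₁, ω₂, ω₄, ω₅}  = {ω₁, ω₄, ω₅} ∪ {ω₂, ω₄, ω₅}
  {ω₁, ω₃, ω₄, ω₅}  = {ω₁, ω₄, ω₅} ∪ {ω₁, ω₃, ω₅}
  |family| = 12
Iteration 2. New:
  {ω₂}  = ᶜ of {ω₁, ω₃, ω₄, ω₅}
  {ω₃}  = ᶜ of {ω₁, ω₂, ω₄, ω₅}
  {ω₁, ω₂, ω₃}  = {ω₂, ω₃} ∪ {ω₁, ω₃}
  {ω₁, ω₂, ω₄}  = {ω₂, ω₄} ∪ {ω₁}
  {ω₂, ω₃, ω₄}  = {ω₂, ω₃} ∪ {ω₂, ω₄}
  {ω₁, ω₂, ω₃, ω₄}  = {ω₁, ω₃} ∪ {ω₂, ω₄}
  {ω₁, ω₂, ω₃, ω₅}  = {ω₁, ω₃, ω₅} ∪ {ω₂, ω₃}
  |family| = 19
Iteration 3: 6 new —
  {ω₄}  = ᶜ of {ω₁, ω₂, ω₃, ω₅}
  {ω₅}  = ᶜ of {ω₁, ω₂, ω₃, ω₄}
  {ω₁, ω₂}  = {ω₂} ∪ {ω₁}
  {ω₁, ω₅}  = ᶜ of {ω₂, ω₃, ω₄}
  {ω₃, ω₅}  = ᶜ of {ω₁, ω₂, ω₄}
  {ω₄, ω₅}  = ᶜ of {ω₁, ω₂, ω₃}
  |family| = 25
Iteration 4: 7 new —
  {ω₁, ω₄}  = {ω₄} ∪ {ω₁}
  {ω₂, ω₅}  = {ω₂} ∪ {ω₅}
  {ω₃, ω₄}  = {ω₃} ∪ {ω₄}
  {ω₁, ω₂, ω₅}  = {ω₁, ω₂} ∪ {ω₅}
  {ω₁, ω₃, ω₄}  = {ω₁, ω₃} ∪ {ω₄}
  {ω₂, ω₃, ω₅}  = {ω₂} ∪ {ω₃, ω₅}
  {ω₃, ω₄, ω₅}  = ᶜ of {ω₁, ω₂}
  |family| = 32
Iteration 5: already closed under ᶜ and ∪.

Therefore σ(ℰ) = { {}, {ω₁}, {ω₂}, {ω₃}, {ω₄}, {ω₅}, {ω₁, ω₂}, {ω₁, ω₃}, {ω₁, ω₄}, {ω₁, ω₅}, {ω₂, ω₃}, {ω₂, ω₄}, {ω₂, ω₅}, {ω₃, ω₄}, {ω₃, ω₅}, {ω₄, ω₅}, {ω₁, ω₂, ω₃}, {ω₁, ω₂, ω₄}, {ω₁, ω₂, ω₅}, {ω₁, ω₃, ω₄}, {ω₁, ω₃, ω₅}, {ω₁, ω₄, ω₅}, {ω₂, ω₃, ω₄}, {ω₂, ω₃, ω₅}, {ω₂, ω₄, ω₅}, {ω₃, ω₄, ω₅}, {ω₁, ω₂, ω₃, ω₄}, {ω₁, ω₂, ω₃, ω₅}, {ω₁, ω₂, ω₄, ω₅}, {ω₁, ω₃, ω₄, ω₅}, {ω₂, ω₃, ω₄, ω₅}, X } (|σ(ℰ)| = 32).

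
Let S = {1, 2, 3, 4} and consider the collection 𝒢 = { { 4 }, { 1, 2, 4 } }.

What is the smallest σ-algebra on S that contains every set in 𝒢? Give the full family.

Take S₀ = 𝒢 ∪ {∅, S} = { {  }, { 4 }, { 1, 2, 4 }, S }.
Pass 1. New:
  { 3 }  = complement { 1, 2, 4 }
  { 1, 2, 3 }  = complement { 4 }
  (now 6)
Pass 2: 1 new —
  { 3, 4 }  = { 3 } ∪ { 4 }
  (now 7)
Pass 3. New:
  { 1, 2 }  = complement { 3, 4 }
  (now 8)
Pass 4: closed — nothing new.

|σ(𝒢)| = 8.  σ(𝒢) = { {  }, { 3 }, { 4 }, { 1, 2 }, { 3, 4 }, { 1, 2, 3 }, { 1, 2, 4 }, S }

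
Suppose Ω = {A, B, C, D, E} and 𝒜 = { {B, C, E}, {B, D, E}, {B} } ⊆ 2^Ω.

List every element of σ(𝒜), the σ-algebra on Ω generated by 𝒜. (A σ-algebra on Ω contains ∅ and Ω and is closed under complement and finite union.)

Seed the family with 𝒜 together with ∅ and Ω: { {}, {B}, {B, C, E}, {B, D, E}, Ω }.
Round 1: 4 new —
  {A, C}  = Ω∖{B, D, E}
  {A, D}  = Ω∖{B, C, E}
  {A, C, D, E}  = Ω∖{B}
  {B, C, D, E}  = {B, C, E} ∪ {B, D, E}
Round 2 (6 new):
  {A}  = Ω∖{B, C, D, E}
  {A, B, C}  = {B} ∪ {A, C}
  {A, B, D}  = {B} ∪ {A, D}
  {A, C, D}  = {A, D} ∪ {A, C}
  {A, B, C, E}  = {B, C, E} ∪ {A, C}
  {A, B, D, E}  = {A, D} ∪ {B, D, E}
Round 3 (7 new):
  {C}  = Ω∖{A, B, D, E}
  {D}  = Ω∖{A, B, C, E}
  {A, B}  = {B} ∪ {A}
  {B, E}  = Ω∖{A, C, D}
  {C, E}  = Ω∖{A, B, D}
  {D, E}  = Ω∖{A, B, C}
  {A, B, C, D}  = {A, C, D} ∪ {A, B, C}
Round 4. New:
  {E}  = Ω∖{A, B, C, D}
  {B, C}  = {B} ∪ {C}
  {B, D}  = {B} ∪ {D}
  {C, D}  = {C} ∪ {D}
  {A, B, E}  = {B, E} ∪ {A, B}
  {A, C, E}  = {A, C} ∪ {C, E}
  {A, D, E}  = {D, E} ∪ {A, D}
  {C, D, E}  = Ω∖{A, B}
Round 5: 2 new —
  {A, E}  = {E} ∪ {A}
  {B, C, D}  = {C, D} ∪ {B}
After Round 6 the family is unchanged; done.

Therefore σ(𝒜) = { {}, {A}, {B}, {C}, {D}, {E}, {A, B}, {A, C}, {A, D}, {A, E}, {B, C}, {B, D}, {B, E}, {C, D}, {C, E}, {D, E}, {A, B, C}, {A, B, D}, {A, B, E}, {A, C, D}, {A, C, E}, {A, D, E}, {B, C, D}, {B, C, E}, {B, D, E}, {C, D, E}, {A, B, C, D}, {A, B, C, E}, {A, B, D, E}, {A, C, D, E}, {B, C, D, E}, Ω } (|σ(𝒜)| = 32).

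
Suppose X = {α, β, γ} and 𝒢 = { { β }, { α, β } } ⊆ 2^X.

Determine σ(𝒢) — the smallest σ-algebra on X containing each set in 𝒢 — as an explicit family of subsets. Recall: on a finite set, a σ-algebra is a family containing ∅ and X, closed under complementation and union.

Take S₀ = 𝒢 ∪ {∅, X} = { {}, { β }, { α, β }, X }.
Round 1 (2 new):
  { γ }  = { α, β }ᶜ
  { α, γ }  = { β }ᶜ
  |family| = 6
Round 2 adds 1:
  { β, γ }  = { γ } ∪ { β }
  |family| = 7
Round 3. New:
  { α }  = { β, γ }ᶜ
  |family| = 8
Round 4 adds nothing — fixpoint reached.

Therefore σ(𝒢) = { {}, { α }, { β }, { γ }, { α, β }, { α, γ }, { β, γ }, X } (|σ(𝒢)| = 8).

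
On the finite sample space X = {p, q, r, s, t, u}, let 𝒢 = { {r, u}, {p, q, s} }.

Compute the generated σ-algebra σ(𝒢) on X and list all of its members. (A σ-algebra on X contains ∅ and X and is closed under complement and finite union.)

|σ(𝒢)| = 8.  σ(𝒢) = { ∅, {t}, {r, u}, {p, q, s}, {r, t, u}, {p, q, s, t}, {p, q, r, s, u}, X }

Working:
Seed the family with 𝒢 together with ∅ and X: { ∅, {r, u}, {p, q, s}, X }.
Pass 1: +3 →
  {r, t, u}  = ᶜ of {p, q, s}
  {p, q, s, t}  = ᶜ of {r, u}
  {p, q, r, s, u}  = {p, q, s} ∪ {r, u}
  [7 total]
Pass 2: +1 →
  {t}  = ᶜ of {p, q, r, s, u}
  [8 total]
Pass 3 adds nothing — fixpoint reached.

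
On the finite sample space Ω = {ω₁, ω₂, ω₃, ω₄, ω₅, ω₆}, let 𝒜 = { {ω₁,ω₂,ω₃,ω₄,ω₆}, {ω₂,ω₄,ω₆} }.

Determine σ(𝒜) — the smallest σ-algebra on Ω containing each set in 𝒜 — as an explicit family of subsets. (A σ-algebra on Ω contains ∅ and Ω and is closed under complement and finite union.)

|σ(𝒜)| = 8.  σ(𝒜) = { {}, {ω₅}, {ω₁,ω₃}, {ω₁,ω₃,ω₅}, {ω₂,ω₄,ω₆}, {ω₂,ω₄,ω₅,ω₆}, {ω₁,ω₂,ω₃,ω₄,ω₆}, Ω }

Working:
Begin from { {}, {ω₂,ω₄,ω₆}, {ω₁,ω₂,ω₃,ω₄,ω₆}, Ω } (that is, 𝒜 plus ∅ and Ω).
Round 1 adds 2:
  {ω₅}  = Ω∖{ω₁,ω₂,ω₃,ω₄,ω₆}
  {ω₁,ω₃,ω₅}  = Ω∖{ω₂,ω₄,ω₆}
  [6 total]
Round 2 (1 new):
  {ω₂,ω₄,ω₅,ω₆}  = {ω₂,ω₄,ω₆} ∪ {ω₅}
  [7 total]
Round 3. New:
  {ω₁,ω₃}  = Ω∖{ω₂,ω₄,ω₅,ω₆}
  [8 total]
After Round 4 the family is unchanged; done.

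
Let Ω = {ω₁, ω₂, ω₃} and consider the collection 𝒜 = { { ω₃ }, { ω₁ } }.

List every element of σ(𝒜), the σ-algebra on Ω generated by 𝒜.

σ(𝒜) = { {  }, { ω₁ }, { ω₂ }, { ω₃ }, { ω₁, ω₂ }, { ω₁, ω₃ }, { ω₂, ω₃ }, Ω }

Trace:
Begin from { {  }, { ω₁ }, { ω₃ }, Ω } (that is, 𝒜 plus ∅ and Ω).
Iteration 1 (3 new):
  { ω₁, ω₂ }  = Ω∖{ ω₃ }
  { ω₁, ω₃ }  = { ω₃ } ∪ { ω₁ }
  { ω₂, ω₃ }  = Ω∖{ ω₁ }
Iteration 2: +1 →
  { ω₂ }  = Ω∖{ ω₁, ω₃ }
Iteration 3: stable.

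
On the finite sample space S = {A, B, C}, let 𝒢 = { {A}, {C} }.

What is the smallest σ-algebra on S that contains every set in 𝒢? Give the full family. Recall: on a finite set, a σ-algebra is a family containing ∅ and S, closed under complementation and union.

|σ(𝒢)| = 8.  σ(𝒢) = { ∅, {A}, {B}, {C}, {A,B}, {A,C}, {B,C}, S }

Trace:
Take S₀ = 𝒢 ∪ {∅, S} = { ∅, {A}, {C}, S }.
Round 1 adds 3:
  {A,B}  = {C}ᶜ
  {A,C}  = {C} ∪ {A}
  {B,C}  = {A}ᶜ
  — 7 sets.
Round 2: 1 new —
  {B}  = {A,C}ᶜ
  — 8 sets.
After Round 3 the family is unchanged; done.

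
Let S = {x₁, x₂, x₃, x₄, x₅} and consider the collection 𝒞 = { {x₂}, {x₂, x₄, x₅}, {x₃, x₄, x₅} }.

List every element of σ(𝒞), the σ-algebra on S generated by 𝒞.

Start: 𝒞 ∪ {∅, S} = { {}, {x₂}, {x₂, x₄, x₅}, {x₃, x₄, x₅}, S }.
Step 1. New:
  {x₁, x₂}  = {x₃, x₄, x₅}ᶜ
  {x₁, x₃}  = {x₂, x₄, x₅}ᶜ
  {x₁, x₃, x₄, x₅}  = {x₂}ᶜ
  {x₂, x₃, x₄, x₅}  = {x₃, x₄, x₅} ∪ {x₂}
  [9 total]
Step 2: 3 new —
  {x₁}  = {x₂, x₃, x₄, x₅}ᶜ
  {x₁, x₂, x₃}  = {x₁, x₂} ∪ {x₁, x₃}
  {x₁, x₂, x₄, x₅}  = {x₁, x₂} ∪ {x₂, x₄, x₅}
  [12 total]
Step 3: +2 →
  {x₃}  = {x₁, x₂, x₄, x₅}ᶜ
  {x₄, x₅}  = {x₁, x₂, x₃}ᶜ
  [14 total]
Step 4 (2 new):
  {x₂, x₃}  = {x₃} ∪ {x₂}
  {x₁, x₄, x₅}  = {x₄, x₅} ∪ {x₁}
  [16 total]
Step 5: stable.

|σ(𝒞)| = 16.  σ(𝒞) = { {}, {x₁}, {x₂}, {x₃}, {x₁, x₂}, {x₁, x₃}, {x₂, x₃}, {x₄, x₅}, {x₁, x₂, x₃}, {x₁, x₄, x₅}, {x₂, x₄, x₅}, {x₃, x₄, x₅}, {x₁, x₂, x₄, x₅}, {x₁, x₃, x₄, x₅}, {x₂, x₃, x₄, x₅}, S }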